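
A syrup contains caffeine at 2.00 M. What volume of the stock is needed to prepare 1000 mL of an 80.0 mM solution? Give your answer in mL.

80.0 mM = 0.0800 M.
V₁ = C₂V₂/C₁ = 0.0800 × 1000 / 2.00 = 40.0 mL.

40.0 mL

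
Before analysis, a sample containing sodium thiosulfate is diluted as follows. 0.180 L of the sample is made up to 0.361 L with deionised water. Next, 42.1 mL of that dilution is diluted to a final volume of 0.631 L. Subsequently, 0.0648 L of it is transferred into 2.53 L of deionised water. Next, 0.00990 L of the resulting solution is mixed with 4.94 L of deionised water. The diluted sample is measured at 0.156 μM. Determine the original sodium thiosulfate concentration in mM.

93.9 mM

Overall dilution factor = 2.006 × 14.99 × 40.04 × 500.0 = 6.02 × 10⁵.
Original = 0.156 μM × 6.02 × 10⁵ = 9.39 × 10⁴ μM = 93.9 mM.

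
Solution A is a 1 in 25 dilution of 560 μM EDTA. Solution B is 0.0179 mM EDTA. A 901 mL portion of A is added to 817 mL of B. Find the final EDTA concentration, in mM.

C_A = 560 μM / 25 = 22.4 μM.
C_B = 0.0179 mM = 17.9 μM.
C_mix = (C_A·V_A + C_B·V_B)/(V_A + V_B) = (22.4×901 + 17.9×817) / 1718 = 20.3 μM = 0.0203 mM.

0.0203 mM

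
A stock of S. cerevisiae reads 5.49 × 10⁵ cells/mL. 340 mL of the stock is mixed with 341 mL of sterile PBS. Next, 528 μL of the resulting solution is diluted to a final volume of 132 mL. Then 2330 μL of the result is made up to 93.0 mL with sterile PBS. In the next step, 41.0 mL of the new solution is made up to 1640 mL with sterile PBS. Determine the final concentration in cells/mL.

Overall dilution factor = 2.003 × 250 × 39.91 × 40 = 7.99 × 10⁵.
5.49 × 10⁵ cells/mL / 7.99 × 10⁵ = 0.687 cells/mL.

0.687 cells/mL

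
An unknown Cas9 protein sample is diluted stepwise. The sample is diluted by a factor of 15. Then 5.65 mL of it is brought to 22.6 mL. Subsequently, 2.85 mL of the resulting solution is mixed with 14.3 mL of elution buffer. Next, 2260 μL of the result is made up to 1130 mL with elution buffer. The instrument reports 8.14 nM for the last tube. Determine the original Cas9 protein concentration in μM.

1470 μM

Overall dilution factor = 15 × 4 × 6.018 × 500 = 1.81 × 10⁵.
Original = 8.14 nM × 1.81 × 10⁵ = 1.47 × 10⁶ nM = 1470 μM.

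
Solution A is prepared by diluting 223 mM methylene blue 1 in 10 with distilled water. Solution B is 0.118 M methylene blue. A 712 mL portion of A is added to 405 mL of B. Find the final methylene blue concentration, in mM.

57.0 mM

C_A = 223 mM / 10 = 22.3 mM.
C_B = 0.118 M = 118 mM.
C_mix = (C_A·V_A + C_B·V_B)/(V_A + V_B) = (22.3×712 + 118×405) / 1117 = 57.0 mM.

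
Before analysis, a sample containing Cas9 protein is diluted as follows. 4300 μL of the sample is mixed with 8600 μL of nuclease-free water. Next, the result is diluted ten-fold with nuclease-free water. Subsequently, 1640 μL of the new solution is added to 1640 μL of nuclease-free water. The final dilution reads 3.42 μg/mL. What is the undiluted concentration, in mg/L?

Overall dilution factor = 3 × 10 × 2 = 60.0.
Original = 3.42 μg/mL × 60.0 = 205 μg/mL = 205 mg/L.

205 mg/L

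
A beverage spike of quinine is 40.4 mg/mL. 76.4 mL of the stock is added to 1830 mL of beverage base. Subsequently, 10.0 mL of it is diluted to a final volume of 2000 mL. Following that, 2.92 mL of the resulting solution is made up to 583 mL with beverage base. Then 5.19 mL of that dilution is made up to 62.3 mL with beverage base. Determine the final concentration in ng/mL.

3.38 ng/mL

Overall dilution factor = 24.95 × 200 × 199.7 × 12.00 = 1.20 × 10⁷.
40.4 mg/mL / 1.20 × 10⁷ = 3.38 × 10⁻⁶ mg/mL = 3.38 ng/mL.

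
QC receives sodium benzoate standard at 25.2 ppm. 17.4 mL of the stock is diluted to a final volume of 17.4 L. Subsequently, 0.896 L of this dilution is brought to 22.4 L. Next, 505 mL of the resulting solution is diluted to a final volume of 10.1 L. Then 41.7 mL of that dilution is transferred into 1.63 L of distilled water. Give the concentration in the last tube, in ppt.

1.26 ppt

Overall dilution factor = 1000 × 25 × 20 × 40.09 = 2.00 × 10⁷.
25.2 ppm / 2.00 × 10⁷ = 1.26 × 10⁻⁶ ppm = 1.26 ppt.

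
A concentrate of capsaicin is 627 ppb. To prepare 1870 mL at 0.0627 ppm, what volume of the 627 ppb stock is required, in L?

0.187 L

0.0627 ppm = 62.7 ppb.
V₁ = C₂V₂/C₁ = 62.7 × 1870 / 627 = 187 mL = 0.187 L.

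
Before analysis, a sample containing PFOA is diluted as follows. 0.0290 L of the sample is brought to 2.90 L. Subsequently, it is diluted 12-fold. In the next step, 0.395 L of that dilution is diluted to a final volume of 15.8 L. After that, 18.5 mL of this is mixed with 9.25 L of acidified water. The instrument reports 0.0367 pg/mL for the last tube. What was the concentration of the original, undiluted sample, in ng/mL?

883 ng/mL

Overall dilution factor = 100 × 12 × 40 × 501 = 2.40 × 10⁷.
Original = 0.0367 pg/mL × 2.40 × 10⁷ = 8.83 × 10⁵ pg/mL = 883 ng/mL.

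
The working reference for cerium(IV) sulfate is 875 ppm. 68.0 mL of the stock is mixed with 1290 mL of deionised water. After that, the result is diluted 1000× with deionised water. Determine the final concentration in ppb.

Overall dilution factor = 19.97 × 1000 = 2.00 × 10⁴.
875 ppm / 2.00 × 10⁴ = 0.0438 ppm = 43.8 ppb.

43.8 ppb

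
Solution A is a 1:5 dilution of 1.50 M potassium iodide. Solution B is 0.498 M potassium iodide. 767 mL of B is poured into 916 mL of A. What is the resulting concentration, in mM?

C_A = 1.50 M / 5 = 0.300 M.
C_mix = (C_A·V_A + C_B·V_B)/(V_A + V_B) = (0.300×916 + 0.498×767) / 1683 = 0.390 M = 390 mM.

390 mM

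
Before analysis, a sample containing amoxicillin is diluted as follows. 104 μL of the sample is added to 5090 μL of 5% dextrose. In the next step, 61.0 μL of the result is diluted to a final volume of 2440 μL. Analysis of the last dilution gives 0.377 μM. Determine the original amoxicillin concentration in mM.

0.753 mM

Overall dilution factor = 49.94 × 40 = 1998.
Original = 0.377 μM × 1998 = 753 μM = 0.753 mM.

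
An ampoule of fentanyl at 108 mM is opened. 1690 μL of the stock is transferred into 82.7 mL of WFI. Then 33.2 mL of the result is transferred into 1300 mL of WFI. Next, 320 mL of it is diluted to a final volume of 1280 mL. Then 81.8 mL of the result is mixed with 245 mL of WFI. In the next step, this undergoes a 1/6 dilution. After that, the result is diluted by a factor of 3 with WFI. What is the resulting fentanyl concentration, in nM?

Overall dilution factor = 49.93 × 40.16 × 4 × 3.995 × 6 × 3 = 5.77 × 10⁵.
108 mM / 5.77 × 10⁵ = 1.87 × 10⁻⁴ mM = 187 nM.

187 nM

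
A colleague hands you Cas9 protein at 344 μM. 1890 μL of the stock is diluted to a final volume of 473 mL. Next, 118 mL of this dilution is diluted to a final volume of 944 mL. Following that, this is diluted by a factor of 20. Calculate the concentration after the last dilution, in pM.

8590 pM

Overall dilution factor = 250.3 × 8 × 20 = 4.00 × 10⁴.
344 μM / 4.00 × 10⁴ = 8.59 × 10⁻³ μM = 8590 pM.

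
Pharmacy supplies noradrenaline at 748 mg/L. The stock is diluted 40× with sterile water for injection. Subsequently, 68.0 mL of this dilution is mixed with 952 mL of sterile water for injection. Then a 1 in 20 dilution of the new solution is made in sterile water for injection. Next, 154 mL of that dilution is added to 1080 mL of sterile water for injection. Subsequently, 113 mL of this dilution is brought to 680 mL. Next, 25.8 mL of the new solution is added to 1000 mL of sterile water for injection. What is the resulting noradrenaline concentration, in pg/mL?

Overall dilution factor = 40 × 15 × 20 × 8.013 × 6.018 × 39.76 = 2.30 × 10⁷.
748 mg/L / 2.30 × 10⁷ = 3.25 × 10⁻⁵ mg/L = 32.5 pg/mL.

32.5 pg/mL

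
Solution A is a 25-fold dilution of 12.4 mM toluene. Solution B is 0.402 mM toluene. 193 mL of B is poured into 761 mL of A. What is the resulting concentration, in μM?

477 μM

C_A = 12.4 mM / 25 = 0.496 mM.
C_mix = (C_A·V_A + C_B·V_B)/(V_A + V_B) = (0.496×761 + 0.402×193) / 954.0 = 0.477 mM = 477 μM.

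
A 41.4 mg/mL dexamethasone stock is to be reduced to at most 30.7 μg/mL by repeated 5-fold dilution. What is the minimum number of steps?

Need 5ⁿ ≥ 1349, so n ≥ log(1349)/log(5) = 4.48.
Minimum whole steps: n = 5.

5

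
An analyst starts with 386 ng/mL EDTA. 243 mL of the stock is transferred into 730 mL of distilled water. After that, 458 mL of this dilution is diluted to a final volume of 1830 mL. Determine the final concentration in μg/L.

Overall dilution factor = 4.004 × 3.996 = 16.0.
386 ng/mL / 16.0 = 24.1 ng/mL = 24.1 μg/L.

24.1 μg/L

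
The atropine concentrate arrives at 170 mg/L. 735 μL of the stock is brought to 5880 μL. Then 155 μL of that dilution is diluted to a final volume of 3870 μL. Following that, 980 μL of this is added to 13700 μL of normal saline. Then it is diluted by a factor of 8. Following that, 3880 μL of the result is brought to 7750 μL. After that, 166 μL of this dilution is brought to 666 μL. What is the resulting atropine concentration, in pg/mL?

886 pg/mL

Overall dilution factor = 8 × 24.97 × 14.98 × 8 × 1.997 × 4.012 = 1.92 × 10⁵.
170 mg/L / 1.92 × 10⁵ = 8.86 × 10⁻⁴ mg/L = 886 pg/mL.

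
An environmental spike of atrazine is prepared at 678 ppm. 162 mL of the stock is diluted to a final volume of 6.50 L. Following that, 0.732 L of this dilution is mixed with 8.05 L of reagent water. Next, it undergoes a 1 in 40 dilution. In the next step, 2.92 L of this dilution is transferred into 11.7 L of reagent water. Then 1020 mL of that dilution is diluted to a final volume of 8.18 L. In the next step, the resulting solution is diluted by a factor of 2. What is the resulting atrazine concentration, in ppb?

0.438 ppb

Overall dilution factor = 40.12 × 12.00 × 40 × 5.007 × 8.020 × 2 = 1.55 × 10⁶.
678 ppm / 1.55 × 10⁶ = 4.38 × 10⁻⁴ ppm = 0.438 ppb.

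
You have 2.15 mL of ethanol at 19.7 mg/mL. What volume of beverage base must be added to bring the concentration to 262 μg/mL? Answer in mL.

262 μg/mL = 0.262 mg/mL.
V₂ = C₁V₁/C₂ = 19.7 × 2.15 / 0.262 = 162 mL.
Diluent to add = V₂ − V₁ = 162 − 2.15 = 160 mL.

160 mL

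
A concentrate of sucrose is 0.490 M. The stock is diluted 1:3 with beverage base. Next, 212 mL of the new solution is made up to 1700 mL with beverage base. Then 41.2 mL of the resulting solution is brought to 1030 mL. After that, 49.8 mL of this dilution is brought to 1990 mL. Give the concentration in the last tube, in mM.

Overall dilution factor = 3 × 8.019 × 25 × 39.96 = 2.40 × 10⁴.
0.490 M / 2.40 × 10⁴ = 2.04 × 10⁻⁵ M = 0.0204 mM.

0.0204 mM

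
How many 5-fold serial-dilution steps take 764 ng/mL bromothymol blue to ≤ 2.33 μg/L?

4

Need 5ⁿ ≥ 328, so n ≥ log(328)/log(5) = 3.60.
Minimum whole steps: n = 4.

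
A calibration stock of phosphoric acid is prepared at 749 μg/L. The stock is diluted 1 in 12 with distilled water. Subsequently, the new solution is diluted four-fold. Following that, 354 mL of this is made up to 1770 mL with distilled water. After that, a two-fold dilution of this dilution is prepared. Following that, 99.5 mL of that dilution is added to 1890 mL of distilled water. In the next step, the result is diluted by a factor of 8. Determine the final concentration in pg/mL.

9.76 pg/mL

Overall dilution factor = 12 × 4 × 5 × 2 × 19.99 × 8 = 7.68 × 10⁴.
749 μg/L / 7.68 × 10⁴ = 9.76 × 10⁻³ μg/L = 9.76 pg/mL.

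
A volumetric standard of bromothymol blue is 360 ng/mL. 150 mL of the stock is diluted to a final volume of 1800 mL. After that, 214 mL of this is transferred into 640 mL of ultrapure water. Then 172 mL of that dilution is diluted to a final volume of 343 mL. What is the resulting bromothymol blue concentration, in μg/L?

3.77 μg/L

Overall dilution factor = 12 × 3.991 × 1.994 = 95.5.
360 ng/mL / 95.5 = 3.77 ng/mL = 3.77 μg/L.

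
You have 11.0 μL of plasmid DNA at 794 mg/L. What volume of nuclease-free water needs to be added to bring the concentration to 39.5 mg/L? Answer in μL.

210 μL

V₂ = C₁V₁/C₂ = 794 × 11.0 / 39.5 = 221 μL.
Diluent to add = V₂ − V₁ = 221 − 11.0 = 210 μL.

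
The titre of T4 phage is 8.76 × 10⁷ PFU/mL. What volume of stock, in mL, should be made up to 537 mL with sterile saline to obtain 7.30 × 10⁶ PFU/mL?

44.8 mL

V₁ = C₂V₂/C₁ = 7.30 × 10⁶ × 537 / 8.76 × 10⁷ = 44.8 mL.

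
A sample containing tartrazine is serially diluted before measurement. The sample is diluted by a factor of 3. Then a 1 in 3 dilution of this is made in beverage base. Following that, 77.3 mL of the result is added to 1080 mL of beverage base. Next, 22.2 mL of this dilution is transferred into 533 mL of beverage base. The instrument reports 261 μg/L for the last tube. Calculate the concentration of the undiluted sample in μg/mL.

Overall dilution factor = 3 × 3 × 14.97 × 25.01 = 3370.
Original = 261 μg/L × 3370 = 8.80 × 10⁵ μg/L = 880 μg/mL.

880 μg/mL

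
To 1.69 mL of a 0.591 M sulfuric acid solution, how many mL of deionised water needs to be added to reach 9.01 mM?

9.01 mM = 9.01 × 10⁻³ M.
V₂ = C₁V₁/C₂ = 0.591 × 1.69 / 9.01 × 10⁻³ = 111 mL.
Diluent to add = V₂ − V₁ = 111 − 1.69 = 109 mL.

109 mL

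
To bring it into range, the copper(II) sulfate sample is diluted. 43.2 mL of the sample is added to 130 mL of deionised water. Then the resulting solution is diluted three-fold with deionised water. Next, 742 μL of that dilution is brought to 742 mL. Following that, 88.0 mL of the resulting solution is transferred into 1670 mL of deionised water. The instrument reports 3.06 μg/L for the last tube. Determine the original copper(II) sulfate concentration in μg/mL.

735 μg/mL

Overall dilution factor = 4.009 × 3 × 1000 × 19.98 = 2.40 × 10⁵.
Original = 3.06 μg/L × 2.40 × 10⁵ = 7.35 × 10⁵ μg/L = 735 μg/mL.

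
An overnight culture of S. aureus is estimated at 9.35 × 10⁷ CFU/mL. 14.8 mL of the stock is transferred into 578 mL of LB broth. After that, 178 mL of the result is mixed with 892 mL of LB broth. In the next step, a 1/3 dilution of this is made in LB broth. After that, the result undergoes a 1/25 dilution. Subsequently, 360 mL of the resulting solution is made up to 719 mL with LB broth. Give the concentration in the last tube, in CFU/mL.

Overall dilution factor = 40.05 × 6.011 × 3 × 25 × 1.997 = 3.61 × 10⁴.
9.35 × 10⁷ CFU/mL / 3.61 × 10⁴ = 2590 CFU/mL.

2590 CFU/mL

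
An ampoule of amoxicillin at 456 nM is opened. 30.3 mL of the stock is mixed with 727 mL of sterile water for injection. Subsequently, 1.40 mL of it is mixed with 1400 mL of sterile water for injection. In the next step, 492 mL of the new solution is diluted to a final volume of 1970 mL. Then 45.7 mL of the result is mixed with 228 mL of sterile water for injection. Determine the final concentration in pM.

0.760 pM

Overall dilution factor = 24.99 × 1001 × 4.004 × 5.989 = 6.00 × 10⁵.
456 nM / 6.00 × 10⁵ = 7.60 × 10⁻⁴ nM = 0.760 pM.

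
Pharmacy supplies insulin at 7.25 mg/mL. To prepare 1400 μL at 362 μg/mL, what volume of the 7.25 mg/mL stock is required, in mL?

0.0699 mL

362 μg/mL = 0.362 mg/mL.
V₁ = C₂V₂/C₁ = 0.362 × 1400 / 7.25 = 69.9 μL = 0.0699 mL.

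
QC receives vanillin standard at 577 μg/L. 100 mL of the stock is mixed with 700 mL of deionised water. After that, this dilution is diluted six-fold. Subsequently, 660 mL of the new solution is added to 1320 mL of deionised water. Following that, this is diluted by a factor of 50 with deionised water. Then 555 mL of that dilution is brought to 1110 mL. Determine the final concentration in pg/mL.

40.1 pg/mL

Overall dilution factor = 8 × 6 × 3 × 50 × 2 = 1.44 × 10⁴.
577 μg/L / 1.44 × 10⁴ = 0.0401 μg/L = 40.1 pg/mL.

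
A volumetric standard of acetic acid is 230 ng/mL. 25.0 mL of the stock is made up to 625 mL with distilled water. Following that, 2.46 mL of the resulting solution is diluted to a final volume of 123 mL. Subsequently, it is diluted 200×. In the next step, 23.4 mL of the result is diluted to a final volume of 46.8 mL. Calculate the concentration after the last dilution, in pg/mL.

Overall dilution factor = 25 × 50 × 200 × 2 = 5.00 × 10⁵.
230 ng/mL / 5.00 × 10⁵ = 4.60 × 10⁻⁴ ng/mL = 0.460 pg/mL.

0.460 pg/mL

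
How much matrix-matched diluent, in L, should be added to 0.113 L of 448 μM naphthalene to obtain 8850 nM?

5.61 L

8850 nM = 8.85 μM.
V₂ = C₁V₁/C₂ = 448 × 0.113 / 8.85 = 5.72 L.
Diluent to add = V₂ − V₁ = 5.72 − 0.113 = 5.61 L.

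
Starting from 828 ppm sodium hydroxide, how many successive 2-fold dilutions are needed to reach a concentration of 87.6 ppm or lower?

Need 2ⁿ ≥ 9.45, so n ≥ log(9.45)/log(2) = 3.24.
Minimum whole steps: n = 4.

4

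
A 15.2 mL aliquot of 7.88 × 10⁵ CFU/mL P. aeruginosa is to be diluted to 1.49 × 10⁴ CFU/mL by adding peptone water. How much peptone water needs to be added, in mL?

789 mL

V₂ = C₁V₁/C₂ = 7.88 × 10⁵ × 15.2 / 1.49 × 10⁴ = 804 mL.
Diluent to add = V₂ − V₁ = 804 − 15.2 = 789 mL.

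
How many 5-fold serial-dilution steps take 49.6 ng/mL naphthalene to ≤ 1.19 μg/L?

3

Need 5ⁿ ≥ 41.7, so n ≥ log(41.7)/log(5) = 2.32.
Minimum whole steps: n = 3.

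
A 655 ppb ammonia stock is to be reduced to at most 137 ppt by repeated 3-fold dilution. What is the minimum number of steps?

Need 3ⁿ ≥ 4781, so n ≥ log(4781)/log(3) = 7.71.
Minimum whole steps: n = 8.

8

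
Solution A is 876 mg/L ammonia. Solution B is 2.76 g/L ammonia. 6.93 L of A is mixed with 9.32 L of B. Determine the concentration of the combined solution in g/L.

1.96 g/L

C_B = 2.76 g/L = 2760 mg/L.
C_mix = (C_A·V_A + C_B·V_B)/(V_A + V_B) = (876×6.93 + 2760×9.32) / 16.25 = 1957 mg/L = 1.96 g/L.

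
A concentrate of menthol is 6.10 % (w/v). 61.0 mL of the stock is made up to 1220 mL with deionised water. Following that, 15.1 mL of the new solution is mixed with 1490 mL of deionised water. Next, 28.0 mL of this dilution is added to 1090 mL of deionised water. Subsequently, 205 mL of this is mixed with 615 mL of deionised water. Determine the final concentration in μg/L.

192 μg/L

Overall dilution factor = 20 × 99.68 × 39.93 × 4 = 3.18 × 10⁵.
6.10 % (w/v) / 3.18 × 10⁵ = 1.92 × 10⁻⁵ % (w/v) = 192 μg/L.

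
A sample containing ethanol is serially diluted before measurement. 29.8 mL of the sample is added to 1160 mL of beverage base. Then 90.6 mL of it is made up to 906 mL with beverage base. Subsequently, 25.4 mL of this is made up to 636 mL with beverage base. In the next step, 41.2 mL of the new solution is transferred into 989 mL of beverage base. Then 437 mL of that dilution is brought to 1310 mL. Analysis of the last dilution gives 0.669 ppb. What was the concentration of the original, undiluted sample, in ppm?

501 ppm

Overall dilution factor = 39.93 × 10 × 25.04 × 25.00 × 2.998 = 7.49 × 10⁵.
Original = 0.669 ppb × 7.49 × 10⁵ = 5.01 × 10⁵ ppb = 501 ppm.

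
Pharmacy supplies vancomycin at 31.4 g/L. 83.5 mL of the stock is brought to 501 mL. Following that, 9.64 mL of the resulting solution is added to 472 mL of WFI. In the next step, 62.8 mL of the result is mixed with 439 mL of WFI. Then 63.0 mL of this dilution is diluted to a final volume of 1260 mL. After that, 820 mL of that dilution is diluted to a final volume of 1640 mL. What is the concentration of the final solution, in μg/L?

328 μg/L

Overall dilution factor = 6 × 49.96 × 7.990 × 20 × 2 = 9.58 × 10⁴.
31.4 g/L / 9.58 × 10⁴ = 3.28 × 10⁻⁴ g/L = 328 μg/L.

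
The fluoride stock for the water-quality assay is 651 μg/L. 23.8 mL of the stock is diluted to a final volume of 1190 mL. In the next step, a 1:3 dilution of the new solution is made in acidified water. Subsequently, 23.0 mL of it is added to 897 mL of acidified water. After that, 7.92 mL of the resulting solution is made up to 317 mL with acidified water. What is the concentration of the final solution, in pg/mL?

Overall dilution factor = 50 × 3 × 40 × 40.03 = 2.40 × 10⁵.
651 μg/L / 2.40 × 10⁵ = 2.71 × 10⁻³ μg/L = 2.71 pg/mL.

2.71 pg/mL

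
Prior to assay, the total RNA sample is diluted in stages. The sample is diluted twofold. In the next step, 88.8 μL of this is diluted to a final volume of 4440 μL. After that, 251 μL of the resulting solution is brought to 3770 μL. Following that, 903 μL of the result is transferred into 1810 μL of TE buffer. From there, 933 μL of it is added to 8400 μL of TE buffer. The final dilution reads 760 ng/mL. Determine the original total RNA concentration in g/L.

Overall dilution factor = 2 × 50 × 15.02 × 3.004 × 10.00 = 4.51 × 10⁴.
Original = 760 ng/mL × 4.51 × 10⁴ = 3.43 × 10⁷ ng/mL = 34.3 g/L.

34.3 g/L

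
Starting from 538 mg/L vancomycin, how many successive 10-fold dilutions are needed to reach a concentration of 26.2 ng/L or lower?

8

Need 10ⁿ ≥ 2.05 × 10⁷, so n ≥ log(2.05 × 10⁷)/log(10) = 7.31.
Minimum whole steps: n = 8.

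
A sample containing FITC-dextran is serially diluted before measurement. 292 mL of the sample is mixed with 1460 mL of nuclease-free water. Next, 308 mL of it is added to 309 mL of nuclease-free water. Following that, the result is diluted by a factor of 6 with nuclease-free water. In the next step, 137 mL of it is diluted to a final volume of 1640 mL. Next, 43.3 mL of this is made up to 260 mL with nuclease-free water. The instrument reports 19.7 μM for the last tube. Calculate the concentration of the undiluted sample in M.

0.102 M

Overall dilution factor = 6 × 2.003 × 6 × 11.97 × 6.005 = 5184.
Original = 19.7 μM × 5184 = 1.02 × 10⁵ μM = 0.102 M.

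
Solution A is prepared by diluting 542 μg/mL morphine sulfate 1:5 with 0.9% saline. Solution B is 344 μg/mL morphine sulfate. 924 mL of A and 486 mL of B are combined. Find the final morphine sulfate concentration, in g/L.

0.190 g/L

C_A = 542 μg/mL / 5 = 108 μg/mL.
C_mix = (C_A·V_A + C_B·V_B)/(V_A + V_B) = (108×924 + 344×486) / 1410 = 190 μg/mL = 0.190 g/L.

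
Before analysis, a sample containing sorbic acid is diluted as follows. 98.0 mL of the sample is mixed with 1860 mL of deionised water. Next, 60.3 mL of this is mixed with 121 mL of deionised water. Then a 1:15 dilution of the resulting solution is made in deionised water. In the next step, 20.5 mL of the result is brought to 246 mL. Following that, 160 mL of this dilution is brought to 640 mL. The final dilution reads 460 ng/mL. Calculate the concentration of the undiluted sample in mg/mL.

19.9 mg/mL

Overall dilution factor = 19.98 × 3.007 × 15 × 12 × 4 = 4.33 × 10⁴.
Original = 460 ng/mL × 4.33 × 10⁴ = 1.99 × 10⁷ ng/mL = 19.9 mg/mL.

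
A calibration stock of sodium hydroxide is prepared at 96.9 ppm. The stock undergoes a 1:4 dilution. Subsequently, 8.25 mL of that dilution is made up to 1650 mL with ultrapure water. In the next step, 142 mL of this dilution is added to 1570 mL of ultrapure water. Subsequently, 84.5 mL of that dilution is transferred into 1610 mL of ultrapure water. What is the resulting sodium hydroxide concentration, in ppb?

0.501 ppb

Overall dilution factor = 4 × 200 × 12.06 × 20.05 = 1.93 × 10⁵.
96.9 ppm / 1.93 × 10⁵ = 5.01 × 10⁻⁴ ppm = 0.501 ppb.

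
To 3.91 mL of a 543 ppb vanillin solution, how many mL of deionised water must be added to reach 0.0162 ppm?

0.0162 ppm = 16.2 ppb.
V₂ = C₁V₁/C₂ = 543 × 3.91 / 16.2 = 131 mL.
Diluent to add = V₂ − V₁ = 131 − 3.91 = 127 mL.

127 mL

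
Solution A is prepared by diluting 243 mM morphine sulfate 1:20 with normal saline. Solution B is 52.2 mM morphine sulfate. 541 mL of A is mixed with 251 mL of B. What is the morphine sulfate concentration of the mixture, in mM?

C_A = 243 mM / 20 = 12.1 mM.
C_mix = (C_A·V_A + C_B·V_B)/(V_A + V_B) = (12.1×541 + 52.2×251) / 792.0 = 24.8 mM.

24.8 mM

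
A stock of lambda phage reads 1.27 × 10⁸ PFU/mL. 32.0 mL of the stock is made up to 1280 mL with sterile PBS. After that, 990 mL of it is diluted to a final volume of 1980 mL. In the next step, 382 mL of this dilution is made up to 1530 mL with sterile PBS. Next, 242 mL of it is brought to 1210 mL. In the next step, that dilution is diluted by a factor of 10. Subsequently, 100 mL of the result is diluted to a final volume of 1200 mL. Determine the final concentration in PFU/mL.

Overall dilution factor = 40 × 2 × 4.005 × 5 × 10 × 12 = 1.92 × 10⁵.
1.27 × 10⁸ PFU/mL / 1.92 × 10⁵ = 661 PFU/mL.

661 PFU/mL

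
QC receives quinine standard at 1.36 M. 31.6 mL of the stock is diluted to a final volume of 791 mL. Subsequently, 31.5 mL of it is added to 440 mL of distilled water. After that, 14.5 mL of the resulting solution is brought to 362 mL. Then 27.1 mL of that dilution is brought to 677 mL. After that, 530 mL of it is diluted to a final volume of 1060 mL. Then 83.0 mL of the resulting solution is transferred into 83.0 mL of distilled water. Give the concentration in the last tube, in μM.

Overall dilution factor = 25.03 × 14.97 × 24.97 × 24.98 × 2 × 2 = 9.35 × 10⁵.
1.36 M / 9.35 × 10⁵ = 1.45 × 10⁻⁶ M = 1.45 μM.

1.45 μM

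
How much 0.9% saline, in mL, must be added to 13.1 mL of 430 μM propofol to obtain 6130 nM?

906 mL

6130 nM = 6.13 μM.
V₂ = C₁V₁/C₂ = 430 × 13.1 / 6.13 = 919 mL.
Diluent to add = V₂ − V₁ = 919 − 13.1 = 906 mL.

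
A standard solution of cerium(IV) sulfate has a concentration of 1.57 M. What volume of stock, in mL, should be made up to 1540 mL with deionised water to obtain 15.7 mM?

15.7 mM = 0.0157 M.
V₁ = C₂V₂/C₁ = 0.0157 × 1540 / 1.57 = 15.4 mL.

15.4 mL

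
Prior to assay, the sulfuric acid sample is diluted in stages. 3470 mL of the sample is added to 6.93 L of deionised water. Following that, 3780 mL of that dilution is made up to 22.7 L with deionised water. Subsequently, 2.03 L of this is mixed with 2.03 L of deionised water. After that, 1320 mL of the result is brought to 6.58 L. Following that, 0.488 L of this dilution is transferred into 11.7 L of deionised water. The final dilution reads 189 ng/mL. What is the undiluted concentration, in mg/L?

847 mg/L

Overall dilution factor = 2.997 × 6.005 × 2 × 4.985 × 24.98 = 4482.
Original = 189 ng/mL × 4482 = 8.47 × 10⁵ ng/mL = 847 mg/L.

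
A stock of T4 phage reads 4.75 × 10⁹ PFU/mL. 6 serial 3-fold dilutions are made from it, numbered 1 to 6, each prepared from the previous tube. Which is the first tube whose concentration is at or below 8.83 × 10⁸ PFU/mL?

Tube n has concentration 4.75 × 10⁹ PFU/mL / 3ⁿ.
Need 3ⁿ ≥ 4.75 × 10⁹ PFU/mL / 8.83 × 10⁸ PFU/mL = 5.38, so n ≥ 1.53.
First such tube: n = 2.

tube 2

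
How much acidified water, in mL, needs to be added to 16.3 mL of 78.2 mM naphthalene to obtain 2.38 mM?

519 mL

V₂ = C₁V₁/C₂ = 78.2 × 16.3 / 2.38 = 536 mL.
Diluent to add = V₂ − V₁ = 536 − 16.3 = 519 mL.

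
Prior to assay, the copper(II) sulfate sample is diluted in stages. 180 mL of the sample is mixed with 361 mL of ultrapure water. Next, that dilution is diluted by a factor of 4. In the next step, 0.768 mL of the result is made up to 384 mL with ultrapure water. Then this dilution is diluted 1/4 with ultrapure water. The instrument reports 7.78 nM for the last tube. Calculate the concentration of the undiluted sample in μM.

187 μM

Overall dilution factor = 3.006 × 4 × 500 × 4 = 2.40 × 10⁴.
Original = 7.78 nM × 2.40 × 10⁴ = 1.87 × 10⁵ nM = 187 μM.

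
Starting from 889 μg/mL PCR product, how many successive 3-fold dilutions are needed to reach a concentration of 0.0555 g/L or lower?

3

Need 3ⁿ ≥ 16.0, so n ≥ log(16.0)/log(3) = 2.52.
Minimum whole steps: n = 3.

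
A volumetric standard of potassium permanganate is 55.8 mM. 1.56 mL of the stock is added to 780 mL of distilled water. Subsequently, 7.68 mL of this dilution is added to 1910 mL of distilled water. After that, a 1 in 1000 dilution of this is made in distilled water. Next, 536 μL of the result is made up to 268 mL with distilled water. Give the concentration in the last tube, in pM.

Overall dilution factor = 501 × 249.7 × 1000 × 500 = 6.25 × 10¹⁰.
55.8 mM / 6.25 × 10¹⁰ = 8.92 × 10⁻¹⁰ mM = 0.892 pM.

0.892 pM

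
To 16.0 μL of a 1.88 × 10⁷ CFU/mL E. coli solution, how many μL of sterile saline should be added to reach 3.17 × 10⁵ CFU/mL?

933 μL

V₂ = C₁V₁/C₂ = 1.88 × 10⁷ × 16.0 / 3.17 × 10⁵ = 949 μL.
Diluent to add = V₂ − V₁ = 949 − 16.0 = 933 μL.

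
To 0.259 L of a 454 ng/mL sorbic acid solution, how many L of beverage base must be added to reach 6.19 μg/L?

6.19 μg/L = 6.19 ng/mL.
V₂ = C₁V₁/C₂ = 454 × 0.259 / 6.19 = 19.0 L.
Diluent to add = V₂ − V₁ = 19.0 − 0.259 = 18.7 L.

18.7 L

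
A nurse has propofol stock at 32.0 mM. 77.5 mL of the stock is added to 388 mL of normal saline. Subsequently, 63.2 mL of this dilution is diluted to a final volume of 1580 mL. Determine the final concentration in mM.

0.213 mM

Overall dilution factor = 6.006 × 25 = 150.
32.0 mM / 150 = 0.213 mM.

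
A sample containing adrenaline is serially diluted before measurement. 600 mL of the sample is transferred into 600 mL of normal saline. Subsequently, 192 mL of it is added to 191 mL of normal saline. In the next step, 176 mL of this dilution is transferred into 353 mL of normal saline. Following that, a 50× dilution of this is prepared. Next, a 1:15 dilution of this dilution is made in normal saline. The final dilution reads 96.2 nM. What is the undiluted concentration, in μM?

Overall dilution factor = 2 × 1.995 × 3.006 × 50 × 15 = 8994.
Original = 96.2 nM × 8994 = 8.65 × 10⁵ nM = 865 μM.

865 μM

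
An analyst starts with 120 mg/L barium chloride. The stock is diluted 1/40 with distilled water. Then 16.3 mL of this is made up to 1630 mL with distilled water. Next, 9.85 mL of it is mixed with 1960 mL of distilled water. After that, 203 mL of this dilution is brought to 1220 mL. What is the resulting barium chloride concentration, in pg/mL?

25.0 pg/mL

Overall dilution factor = 40 × 100 × 200.0 × 6.010 = 4.81 × 10⁶.
120 mg/L / 4.81 × 10⁶ = 2.50 × 10⁻⁵ mg/L = 25.0 pg/mL.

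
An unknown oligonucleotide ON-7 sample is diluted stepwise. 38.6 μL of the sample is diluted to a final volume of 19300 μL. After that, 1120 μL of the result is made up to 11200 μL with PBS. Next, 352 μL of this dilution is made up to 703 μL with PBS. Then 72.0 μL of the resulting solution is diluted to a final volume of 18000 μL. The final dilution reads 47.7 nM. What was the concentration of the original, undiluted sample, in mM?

119 mM

Overall dilution factor = 500 × 10 × 1.997 × 250 = 2.50 × 10⁶.
Original = 47.7 nM × 2.50 × 10⁶ = 1.19 × 10⁸ nM = 119 mM.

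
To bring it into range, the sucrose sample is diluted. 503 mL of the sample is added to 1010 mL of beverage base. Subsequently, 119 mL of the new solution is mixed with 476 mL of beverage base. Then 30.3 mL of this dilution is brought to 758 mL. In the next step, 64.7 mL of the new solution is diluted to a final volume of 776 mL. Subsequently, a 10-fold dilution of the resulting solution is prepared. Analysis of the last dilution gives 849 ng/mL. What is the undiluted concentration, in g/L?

Overall dilution factor = 3.008 × 5 × 25.02 × 11.99 × 10 = 4.51 × 10⁴.
Original = 849 ng/mL × 4.51 × 10⁴ = 3.83 × 10⁷ ng/mL = 38.3 g/L.

38.3 g/L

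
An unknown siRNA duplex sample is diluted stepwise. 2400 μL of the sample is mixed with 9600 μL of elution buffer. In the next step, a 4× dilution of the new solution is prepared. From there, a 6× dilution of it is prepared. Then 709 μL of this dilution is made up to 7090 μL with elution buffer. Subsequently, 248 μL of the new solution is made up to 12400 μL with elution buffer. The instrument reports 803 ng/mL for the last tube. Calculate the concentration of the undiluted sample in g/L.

Overall dilution factor = 5 × 4 × 6 × 10 × 50 = 6.00 × 10⁴.
Original = 803 ng/mL × 6.00 × 10⁴ = 4.82 × 10⁷ ng/mL = 48.2 g/L.

48.2 g/L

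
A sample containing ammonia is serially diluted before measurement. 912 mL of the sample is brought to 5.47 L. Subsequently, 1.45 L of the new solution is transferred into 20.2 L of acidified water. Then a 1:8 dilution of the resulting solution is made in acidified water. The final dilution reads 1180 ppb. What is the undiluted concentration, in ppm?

845 ppm

Overall dilution factor = 5.998 × 14.93 × 8 = 716.
Original = 1180 ppb × 716 = 8.45 × 10⁵ ppb = 845 ppm.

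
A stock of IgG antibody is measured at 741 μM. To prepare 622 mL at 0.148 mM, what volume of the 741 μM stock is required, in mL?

124 mL

0.148 mM = 148 μM.
V₁ = C₂V₂/C₁ = 148 × 622 / 741 = 124 mL.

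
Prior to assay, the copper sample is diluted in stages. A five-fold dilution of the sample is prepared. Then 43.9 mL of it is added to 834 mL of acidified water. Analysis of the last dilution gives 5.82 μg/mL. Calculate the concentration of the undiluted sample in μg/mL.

Overall dilution factor = 5 × 20.00 = 100.0.
Original = 5.82 μg/mL × 100.0 = 582 μg/mL.

582 μg/mL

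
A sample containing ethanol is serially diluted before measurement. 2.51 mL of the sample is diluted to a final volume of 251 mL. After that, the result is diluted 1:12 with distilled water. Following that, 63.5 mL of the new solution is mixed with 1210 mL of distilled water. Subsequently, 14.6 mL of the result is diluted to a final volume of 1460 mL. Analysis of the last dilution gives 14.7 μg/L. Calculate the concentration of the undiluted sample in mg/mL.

Overall dilution factor = 100 × 12 × 20.06 × 100 = 2.41 × 10⁶.
Original = 14.7 μg/L × 2.41 × 10⁶ = 3.54 × 10⁷ μg/L = 35.4 mg/mL.

35.4 mg/mL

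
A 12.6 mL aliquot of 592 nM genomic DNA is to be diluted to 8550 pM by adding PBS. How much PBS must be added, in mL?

860 mL

8550 pM = 8.55 nM.
V₂ = C₁V₁/C₂ = 592 × 12.6 / 8.55 = 872 mL.
Diluent to add = V₂ − V₁ = 872 − 12.6 = 860 mL.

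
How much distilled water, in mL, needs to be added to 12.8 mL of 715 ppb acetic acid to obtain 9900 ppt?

9900 ppt = 9.90 ppb.
V₂ = C₁V₁/C₂ = 715 × 12.8 / 9.90 = 924 mL.
Diluent to add = V₂ − V₁ = 924 − 12.8 = 912 mL.

912 mL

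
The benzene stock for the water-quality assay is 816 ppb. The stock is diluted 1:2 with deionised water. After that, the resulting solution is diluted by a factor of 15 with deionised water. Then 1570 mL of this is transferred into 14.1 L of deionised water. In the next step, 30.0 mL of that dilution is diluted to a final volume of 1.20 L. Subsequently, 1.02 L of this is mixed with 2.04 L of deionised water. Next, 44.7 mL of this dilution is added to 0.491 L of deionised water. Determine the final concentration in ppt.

1.89 ppt

Overall dilution factor = 2 × 15 × 9.981 × 40 × 3 × 11.98 = 4.31 × 10⁵.
816 ppb / 4.31 × 10⁵ = 1.89 × 10⁻³ ppb = 1.89 ppt.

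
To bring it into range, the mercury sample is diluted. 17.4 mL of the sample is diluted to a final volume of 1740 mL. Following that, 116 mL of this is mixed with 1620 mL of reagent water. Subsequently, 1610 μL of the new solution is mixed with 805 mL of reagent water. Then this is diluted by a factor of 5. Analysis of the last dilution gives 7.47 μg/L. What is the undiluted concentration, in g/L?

28.0 g/L

Overall dilution factor = 100 × 14.97 × 501 × 5 = 3.75 × 10⁶.
Original = 7.47 μg/L × 3.75 × 10⁶ = 2.80 × 10⁷ μg/L = 28.0 g/L.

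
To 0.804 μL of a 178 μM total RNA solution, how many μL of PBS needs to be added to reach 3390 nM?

3390 nM = 3.39 μM.
V₂ = C₁V₁/C₂ = 178 × 0.804 / 3.39 = 42.2 μL.
Diluent to add = V₂ − V₁ = 42.2 − 0.804 = 41.4 μL.

41.4 μL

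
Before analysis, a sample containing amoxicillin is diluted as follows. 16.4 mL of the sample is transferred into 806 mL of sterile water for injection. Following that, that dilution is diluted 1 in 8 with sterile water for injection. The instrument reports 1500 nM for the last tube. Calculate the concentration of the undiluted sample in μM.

602 μM

Overall dilution factor = 50.15 × 8 = 401.
Original = 1500 nM × 401 = 6.02 × 10⁵ nM = 602 μM.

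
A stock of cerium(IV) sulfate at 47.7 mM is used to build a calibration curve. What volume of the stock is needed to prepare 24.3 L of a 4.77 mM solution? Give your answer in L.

V₁ = C₂V₂/C₁ = 4.77 × 24.3 / 47.7 = 2.43 L.

2.43 L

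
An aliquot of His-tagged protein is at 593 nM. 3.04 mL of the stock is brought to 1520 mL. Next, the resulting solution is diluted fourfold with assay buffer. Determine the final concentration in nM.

0.297 nM

Overall dilution factor = 500 × 4 = 2000.
593 nM / 2000 = 0.297 nM.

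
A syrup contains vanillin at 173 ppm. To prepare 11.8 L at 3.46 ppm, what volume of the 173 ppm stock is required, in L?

V₁ = C₂V₂/C₁ = 3.46 × 11.8 / 173 = 0.236 L.

0.236 L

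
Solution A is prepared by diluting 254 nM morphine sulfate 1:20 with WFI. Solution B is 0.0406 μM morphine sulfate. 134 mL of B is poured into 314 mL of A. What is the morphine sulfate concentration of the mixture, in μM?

C_A = 254 nM / 20 = 12.7 nM.
C_B = 0.0406 μM = 40.6 nM.
C_mix = (C_A·V_A + C_B·V_B)/(V_A + V_B) = (12.7×314 + 40.6×134) / 448.0 = 21.0 nM = 0.0210 μM.

0.0210 μM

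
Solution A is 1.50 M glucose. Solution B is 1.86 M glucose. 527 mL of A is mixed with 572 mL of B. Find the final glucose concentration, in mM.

C_mix = (C_A·V_A + C_B·V_B)/(V_A + V_B) = (1.50×527 + 1.86×572) / 1099 = 1.69 M = 1690 mM.

1690 mM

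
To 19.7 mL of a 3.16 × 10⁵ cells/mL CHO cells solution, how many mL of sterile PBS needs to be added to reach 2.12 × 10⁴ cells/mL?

274 mL

V₂ = C₁V₁/C₂ = 3.16 × 10⁵ × 19.7 / 2.12 × 10⁴ = 294 mL.
Diluent to add = V₂ − V₁ = 294 − 19.7 = 274 mL.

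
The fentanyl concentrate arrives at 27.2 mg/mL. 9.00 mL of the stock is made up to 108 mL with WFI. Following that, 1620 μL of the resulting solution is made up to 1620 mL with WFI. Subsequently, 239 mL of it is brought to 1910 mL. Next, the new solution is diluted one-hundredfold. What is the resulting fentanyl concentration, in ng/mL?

2.84 ng/mL

Overall dilution factor = 12 × 1000 × 7.992 × 100 = 9.59 × 10⁶.
27.2 mg/mL / 9.59 × 10⁶ = 2.84 × 10⁻⁶ mg/mL = 2.84 ng/mL.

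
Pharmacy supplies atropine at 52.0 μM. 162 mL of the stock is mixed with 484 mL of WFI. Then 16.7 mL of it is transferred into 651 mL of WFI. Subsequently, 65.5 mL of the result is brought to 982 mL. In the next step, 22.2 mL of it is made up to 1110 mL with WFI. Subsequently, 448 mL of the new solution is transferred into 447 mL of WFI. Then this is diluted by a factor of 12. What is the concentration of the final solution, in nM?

0.0181 nM

Overall dilution factor = 3.988 × 39.98 × 14.99 × 50 × 1.998 × 12 = 2.87 × 10⁶.
52.0 μM / 2.87 × 10⁶ = 1.81 × 10⁻⁵ μM = 0.0181 nM.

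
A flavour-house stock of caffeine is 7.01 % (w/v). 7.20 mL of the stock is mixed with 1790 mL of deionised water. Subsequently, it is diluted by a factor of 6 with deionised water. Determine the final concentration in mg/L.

46.8 mg/L

Overall dilution factor = 249.6 × 6 = 1498.
7.01 % (w/v) / 1498 = 4.68 × 10⁻³ % (w/v) = 46.8 mg/L.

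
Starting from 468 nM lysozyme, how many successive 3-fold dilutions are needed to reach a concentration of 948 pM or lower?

Need 3ⁿ ≥ 494, so n ≥ log(494)/log(3) = 5.65.
Minimum whole steps: n = 6.

6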